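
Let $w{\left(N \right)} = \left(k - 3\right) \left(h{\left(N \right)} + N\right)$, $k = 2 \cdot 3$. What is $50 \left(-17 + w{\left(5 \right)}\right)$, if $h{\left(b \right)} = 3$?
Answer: $350$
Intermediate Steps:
$k = 6$
$w{\left(N \right)} = 9 + 3 N$ ($w{\left(N \right)} = \left(6 - 3\right) \left(3 + N\right) = 3 \left(3 + N\right) = 9 + 3 N$)
$50 \left(-17 + w{\left(5 \right)}\right) = 50 \left(-17 + \left(9 + 3 \cdot 5\right)\right) = 50 \left(-17 + \left(9 + 15\right)\right) = 50 \left(-17 + 24\right) = 50 \cdot 7 = 350$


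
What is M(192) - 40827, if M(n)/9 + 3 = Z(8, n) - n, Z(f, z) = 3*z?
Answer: -37398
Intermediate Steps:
M(n) = -27 + 18*n (M(n) = -27 + 9*(3*n - n) = -27 + 9*(2*n) = -27 + 18*n)
M(192) - 40827 = (-27 + 18*192) - 40827 = (-27 + 3456) - 40827 = 3429 - 40827 = -37398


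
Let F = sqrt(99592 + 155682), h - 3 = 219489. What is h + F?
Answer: 219492 + sqrt(255274) ≈ 2.2000e+5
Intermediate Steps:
h = 219492 (h = 3 + 219489 = 219492)
F = sqrt(255274) ≈ 505.25
h + F = 219492 + sqrt(255274)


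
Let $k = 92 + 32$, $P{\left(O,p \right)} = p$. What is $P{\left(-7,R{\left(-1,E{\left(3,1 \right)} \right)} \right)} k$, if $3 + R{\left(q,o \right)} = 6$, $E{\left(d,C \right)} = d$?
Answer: $372$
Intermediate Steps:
$R{\left(q,o \right)} = 3$ ($R{\left(q,o \right)} = -3 + 6 = 3$)
$k = 124$
$P{\left(-7,R{\left(-1,E{\left(3,1 \right)} \right)} \right)} k = 3 \cdot 124 = 372$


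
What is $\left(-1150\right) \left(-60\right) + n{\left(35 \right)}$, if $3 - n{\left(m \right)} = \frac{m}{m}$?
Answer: $69002$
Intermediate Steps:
$n{\left(m \right)} = 2$ ($n{\left(m \right)} = 3 - \frac{m}{m} = 3 - 1 = 2$)
$\left(-1150\right) \left(-60\right) + n{\left(35 \right)} = \left(-1150\right) \left(-60\right) + 2 = 69000 + 2 = 69002$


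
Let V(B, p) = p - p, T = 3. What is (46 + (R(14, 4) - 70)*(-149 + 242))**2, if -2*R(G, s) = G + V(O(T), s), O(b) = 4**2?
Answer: 50623225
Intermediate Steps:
O(b) = 16
V(B, p) = 0
R(G, s) = -G/2 (R(G, s) = -(G + 0)/2 = -G/2)
(46 + (R(14, 4) - 70)*(-149 + 242))**2 = (46 + (-1/2*14 - 70)*(-149 + 242))**2 = (46 + (-7 - 70)*93)**2 = (46 - 77*93)**2 = (46 - 7161)**2 = (-7115)**2 = 50623225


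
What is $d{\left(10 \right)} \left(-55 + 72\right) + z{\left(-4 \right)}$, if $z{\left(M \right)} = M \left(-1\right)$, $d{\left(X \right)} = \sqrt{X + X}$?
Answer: $4 + 34 \sqrt{5} \approx 80.026$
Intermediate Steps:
$d{\left(X \right)} = \sqrt{2} \sqrt{X}$ ($d{\left(X \right)} = \sqrt{2 X} = \sqrt{2} \sqrt{X}$)
$z{\left(M \right)} = - M$
$d{\left(10 \right)} \left(-55 + 72\right) + z{\left(-4 \right)} = \sqrt{2} \sqrt{10} \left(-55 + 72\right) - -4 = 2 \sqrt{5} \cdot 17 + 4 = 34 \sqrt{5} + 4 = 4 + 34 \sqrt{5}$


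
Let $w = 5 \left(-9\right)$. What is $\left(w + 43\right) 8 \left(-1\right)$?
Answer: $16$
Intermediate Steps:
$w = -45$
$\left(w + 43\right) 8 \left(-1\right) = \left(-45 + 43\right) 8 \left(-1\right) = \left(-2\right) \left(-8\right) = 16$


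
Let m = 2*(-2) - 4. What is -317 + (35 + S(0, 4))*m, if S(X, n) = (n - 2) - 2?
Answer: -597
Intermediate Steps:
S(X, n) = -4 + n (S(X, n) = (-2 + n) - 2 = -4 + n)
m = -8 (m = -4 - 4 = -8)
-317 + (35 + S(0, 4))*m = -317 + (35 + (-4 + 4))*(-8) = -317 + (35 + 0)*(-8) = -317 + 35*(-8) = -317 - 280 = -597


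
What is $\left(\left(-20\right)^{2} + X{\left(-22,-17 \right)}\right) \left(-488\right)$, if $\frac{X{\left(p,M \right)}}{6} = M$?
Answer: $-145424$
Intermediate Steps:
$X{\left(p,M \right)} = 6 M$
$\left(\left(-20\right)^{2} + X{\left(-22,-17 \right)}\right) \left(-488\right) = \left(\left(-20\right)^{2} + 6 \left(-17\right)\right) \left(-488\right) = \left(400 - 102\right) \left(-488\right) = 298 \left(-488\right) = -145424$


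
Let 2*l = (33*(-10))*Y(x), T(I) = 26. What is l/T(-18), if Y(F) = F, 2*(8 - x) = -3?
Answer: -3135/52 ≈ -60.288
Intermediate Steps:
x = 19/2 (x = 8 - ½*(-3) = 8 + 3/2 = 19/2 ≈ 9.5000)
l = -3135/2 (l = ((33*(-10))*(19/2))/2 = (-330*19/2)/2 = (½)*(-3135) = -3135/2 ≈ -1567.5)
l/T(-18) = -3135/2/26 = -3135/2*1/26 = -3135/52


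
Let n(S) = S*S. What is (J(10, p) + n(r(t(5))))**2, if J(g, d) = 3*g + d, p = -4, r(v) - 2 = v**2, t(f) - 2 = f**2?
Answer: 285569465769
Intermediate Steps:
t(f) = 2 + f**2
r(v) = 2 + v**2
J(g, d) = d + 3*g
n(S) = S**2
(J(10, p) + n(r(t(5))))**2 = ((-4 + 3*10) + (2 + (2 + 5**2)**2)**2)**2 = ((-4 + 30) + (2 + (2 + 25)**2)**2)**2 = (26 + (2 + 27**2)**2)**2 = (26 + (2 + 729)**2)**2 = (26 + 731**2)**2 = (26 + 534361)**2 = 534387**2 = 285569465769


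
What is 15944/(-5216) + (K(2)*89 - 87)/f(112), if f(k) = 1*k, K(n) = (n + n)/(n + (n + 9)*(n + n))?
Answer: -1580641/419888 ≈ -3.7644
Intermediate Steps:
K(n) = 2*n/(n + 2*n*(9 + n)) (K(n) = (2*n)/(n + (9 + n)*(2*n)) = (2*n)/(n + 2*n*(9 + n)) = 2*n/(n + 2*n*(9 + n)))
f(k) = k
15944/(-5216) + (K(2)*89 - 87)/f(112) = 15944/(-5216) + ((2/(19 + 2*2))*89 - 87)/112 = 15944*(-1/5216) + ((2/(19 + 4))*89 - 87)*(1/112) = -1993/652 + ((2/23)*89 - 87)*(1/112) = -1993/652 + (178/23 - 87)*(1/112) = -1993/652 - 1823/23*1/112 = -1993/652 - 1823/2576 = -1580641/419888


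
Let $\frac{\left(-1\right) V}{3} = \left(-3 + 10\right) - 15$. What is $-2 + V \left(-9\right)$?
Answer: $-218$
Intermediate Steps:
$V = 24$ ($V = - 3 \left(\left(-3 + 10\right) - 15\right) = - 3 \left(7 - 15\right) = \left(-3\right) \left(-8\right) = 24$)
$-2 + V \left(-9\right) = -2 + 24 \left(-9\right) = -2 - 216 = -218$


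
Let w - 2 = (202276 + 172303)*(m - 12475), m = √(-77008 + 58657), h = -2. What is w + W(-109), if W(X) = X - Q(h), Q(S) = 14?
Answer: -4672873146 + 1123737*I*√2039 ≈ -4.6729e+9 + 5.0743e+7*I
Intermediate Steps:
m = 3*I*√2039 (m = √(-18351) = 3*I*√2039 ≈ 135.47*I)
W(X) = -14 + X (W(X) = X - 1*14 = X - 14 = -14 + X)
w = -4672873023 + 1123737*I*√2039 (w = 2 + (202276 + 172303)*(3*I*√2039 - 12475) = 2 + 374579*(-12475 + 3*I*√2039) = 2 + (-4672873025 + 1123737*I*√2039) = -4672873023 + 1123737*I*√2039 ≈ -4.6729e+9 + 5.0743e+7*I)
w + W(-109) = (-4672873023 + 1123737*I*√2039) + (-14 - 109) = (-4672873023 + 1123737*I*√2039) - 123 = -4672873146 + 1123737*I*√2039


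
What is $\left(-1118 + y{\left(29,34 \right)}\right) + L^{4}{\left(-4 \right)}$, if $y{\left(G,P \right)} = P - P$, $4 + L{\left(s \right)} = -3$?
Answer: $1283$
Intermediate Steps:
$L{\left(s \right)} = -7$ ($L{\left(s \right)} = -4 - 3 = -7$)
$y{\left(G,P \right)} = 0$
$\left(-1118 + y{\left(29,34 \right)}\right) + L^{4}{\left(-4 \right)} = \left(-1118 + 0\right) + \left(-7\right)^{4} = -1118 + 2401 = 1283$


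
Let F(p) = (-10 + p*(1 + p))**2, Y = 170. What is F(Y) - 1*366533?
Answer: 844117067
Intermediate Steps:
F(Y) - 1*366533 = (-10 + 170 + 170**2)**2 - 1*366533 = (-10 + 170 + 28900)**2 - 366533 = 29060**2 - 366533 = 844483600 - 366533 = 844117067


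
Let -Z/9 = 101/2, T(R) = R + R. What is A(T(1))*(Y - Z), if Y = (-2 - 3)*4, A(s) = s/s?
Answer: 869/2 ≈ 434.50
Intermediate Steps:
T(R) = 2*R
A(s) = 1
Z = -909/2 ≈ -454.50
Y = -20 (Y = -5*4 = -20)
A(T(1))*(Y - Z) = 1*(-20 - 1*(-909/2)) = 1*(-20 + 909/2) = 1*(869/2) = 869/2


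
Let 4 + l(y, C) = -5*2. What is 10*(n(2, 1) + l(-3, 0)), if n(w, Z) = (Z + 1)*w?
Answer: -100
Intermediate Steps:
n(w, Z) = w*(1 + Z) (n(w, Z) = (1 + Z)*w = w*(1 + Z))
l(y, C) = -14 (l(y, C) = -4 - 5*2 = -4 - 10 = -14)
10*(n(2, 1) + l(-3, 0)) = 10*(2*(1 + 1) - 14) = 10*(2*2 - 14) = 10*(4 - 14) = 10*(-10) = -100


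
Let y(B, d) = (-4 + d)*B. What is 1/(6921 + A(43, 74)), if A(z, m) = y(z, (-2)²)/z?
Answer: 1/6921 ≈ 0.00014449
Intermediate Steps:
y(B, d) = B*(-4 + d)
A(z, m) = 0 (A(z, m) = (z*(-4 + (-2)²))/z = (z*(-4 + 4))/z = (z*0)/z = 0/z = 0)
1/(6921 + A(43, 74)) = 1/(6921 + 0) = 1/6921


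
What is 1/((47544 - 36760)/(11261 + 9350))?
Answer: 20611/10784 ≈ 1.9113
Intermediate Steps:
1/((47544 - 36760)/(11261 + 9350)) = 1/(10784/20611) = 20611/10784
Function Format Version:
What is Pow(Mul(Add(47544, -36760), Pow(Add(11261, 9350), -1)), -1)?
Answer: Rational(20611, 10784) ≈ 1.9113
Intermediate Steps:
Pow(Mul(Add(47544, -36760), Pow(Add(11261, 9350), -1)), -1) = Pow(Mul(10784, Pow(20611, -1)), -1) = Pow(Mul(10784, Rational(1, 20611)), -1) = Pow(Rational(10784, 20611), -1) = Rational(20611, 10784)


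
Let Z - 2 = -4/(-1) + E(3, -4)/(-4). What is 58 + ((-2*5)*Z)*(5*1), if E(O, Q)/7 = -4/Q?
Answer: -309/2 ≈ -154.50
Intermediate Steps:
E(O, Q) = -28/Q (E(O, Q) = 7*(-4/Q) = -28/Q)
Z = 17/4 (Z = 2 + (-4/(-1) - 28/(-4)/(-4)) = 2 + (-4*(-1) - 28*(-1/4)*(-1/4)) = 2 + (4 + 7*(-1/4)) = 2 + (4 - 7/4) = 2 + 9/4 = 17/4 ≈ 4.2500)
58 + ((-2*5)*Z)*(5*1) = 58 + (-2*5*(17/4))*(5*1) = 58 - 10*17/4*5 = 58 - 85/2*5 = 58 - 425/2 = -309/2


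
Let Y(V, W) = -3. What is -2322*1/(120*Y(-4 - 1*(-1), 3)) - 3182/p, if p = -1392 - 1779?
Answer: 472699/63420 ≈ 7.4535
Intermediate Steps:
p = -3171
-2322*1/(120*Y(-4 - 1*(-1), 3)) - 3182/p = -2322/(-8*(-3)*(-15)) - 3182/(-3171) = -2322/(24*(-15)) - 3182*(-1/3171) = -2322/(-360) + 3182/3171 = -2322*(-1/360) + 3182/3171 = 129/20 + 3182/3171 = 472699/63420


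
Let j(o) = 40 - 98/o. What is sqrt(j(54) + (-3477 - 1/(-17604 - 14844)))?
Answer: I*sqrt(3012731877)/936 ≈ 58.641*I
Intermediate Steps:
sqrt(j(54) + (-3477 - 1/(-17604 - 14844))) = sqrt((40 - 98/54) + (-3477 - 1/(-17604 - 14844))) = sqrt((40 - 98*1/54) + (-3477 - 1/(-32448))) = sqrt((40 - 49/27) + (-3477 - 1*(-1/32448))) = sqrt(1031/27 + (-3477 + 1/32448)) = sqrt(1031/27 - 112821695/32448) = sqrt(-1004243959/292032) = I*sqrt(3012731877)/936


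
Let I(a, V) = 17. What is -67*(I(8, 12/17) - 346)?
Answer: 22043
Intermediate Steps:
-67*(I(8, 12/17) - 346) = -67*(17 - 346) = -67*(-329) = 22043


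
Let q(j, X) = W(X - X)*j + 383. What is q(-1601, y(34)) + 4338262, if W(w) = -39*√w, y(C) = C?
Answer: 4338645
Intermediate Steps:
q(j, X) = 383 (q(j, X) = (-39*√(X - X))*j + 383 = (-39*√0)*j + 383 = (-39*0)*j + 383 = 0*j + 383 = 0 + 383 = 383)
q(-1601, y(34)) + 4338262 = 383 + 4338262 = 4338645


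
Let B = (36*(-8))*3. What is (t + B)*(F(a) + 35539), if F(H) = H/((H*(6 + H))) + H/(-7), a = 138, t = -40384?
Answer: -92301286366/63 ≈ -1.4651e+9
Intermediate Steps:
F(H) = 1/(6 + H) - H/7 (F(H) = H*(1/(H*(6 + H))) + H*(-1/7) = 1/(6 + H) - H/7)
B = -864 (B = -288*3 = -864)
(t + B)*(F(a) + 35539) = (-40384 - 864)*((7 - 1*138**2 - 6*138)/(7*(6 + 138)) + 35539) = -41248*((1/7)*(7 - 1*19044 - 828)/144 + 35539) = -41248*((1/7)*(1/144)*(7 - 19044 - 828) + 35539) = -41248*((1/7)*(1/144)*(-19865) + 35539) = -41248*(-19865/1008 + 35539) = -41248*35803447/1008 = -92301286366/63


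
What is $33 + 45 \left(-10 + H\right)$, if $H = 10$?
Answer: $33$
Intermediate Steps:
$33 + 45 \left(-10 + H\right) = 33 + 45 \left(-10 + 10\right) = 33 + 45 \cdot 0 = 33 + 0 = 33$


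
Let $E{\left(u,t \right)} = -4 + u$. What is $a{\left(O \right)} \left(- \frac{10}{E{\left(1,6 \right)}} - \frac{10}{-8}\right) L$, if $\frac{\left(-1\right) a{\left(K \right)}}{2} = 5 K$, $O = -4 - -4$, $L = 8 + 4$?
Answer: $0$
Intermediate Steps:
$L = 12$
$O = 0$ ($O = -4 + 4 = 0$)
$a{\left(K \right)} = - 10 K$ ($a{\left(K \right)} = - 2 \cdot 5 K = - 10 K$)
$a{\left(O \right)} \left(- \frac{10}{E{\left(1,6 \right)}} - \frac{10}{-8}\right) L = \left(-10\right) 0 \left(- \frac{10}{-4 + 1} - \frac{10}{-8}\right) 12 = 0 \left(- \frac{10}{-3} - - \frac{5}{4}\right) 12 = 0 \left(\left(-10\right) \left(- \frac{1}{3}\right) + \frac{5}{4}\right) 12 = 0 \left(\frac{10}{3} + \frac{5}{4}\right) 12 = 0 \cdot \frac{55}{12} \cdot 12 = 0 \cdot 12 = 0$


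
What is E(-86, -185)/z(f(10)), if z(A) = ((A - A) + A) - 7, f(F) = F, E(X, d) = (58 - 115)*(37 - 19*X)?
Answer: -31749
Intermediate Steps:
E(X, d) = -2109 + 1083*X (E(X, d) = -57*(37 - 19*X) = -2109 + 1083*X)
z(A) = -7 + A (z(A) = (0 + A) - 7 = A - 7 = -7 + A)
E(-86, -185)/z(f(10)) = (-2109 + 1083*(-86))/(-7 + 10) = (-2109 - 93138)/3 = -95247*1/3 = -31749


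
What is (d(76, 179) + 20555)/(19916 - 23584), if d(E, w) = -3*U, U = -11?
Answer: -5147/917 ≈ -5.6129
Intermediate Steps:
d(E, w) = 33 (d(E, w) = -3*(-11) = 33)
(d(76, 179) + 20555)/(19916 - 23584) = (33 + 20555)/(19916 - 23584) = 20588/(-3668) = 20588*(-1/3668) = -5147/917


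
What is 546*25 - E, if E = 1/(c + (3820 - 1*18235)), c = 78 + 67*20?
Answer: 177409051/12997 ≈ 13650.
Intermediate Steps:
c = 1418 (c = 78 + 1340 = 1418)
E = -1/12997 (E = 1/(1418 + (3820 - 1*18235)) = 1/(1418 + (3820 - 18235)) = 1/(1418 - 14415) = 1/(-12997) = -1/12997 ≈ -7.6941e-5)
546*25 - E = 546*25 - 1*(-1/12997) = 13650 + 1/12997 = 177409051/12997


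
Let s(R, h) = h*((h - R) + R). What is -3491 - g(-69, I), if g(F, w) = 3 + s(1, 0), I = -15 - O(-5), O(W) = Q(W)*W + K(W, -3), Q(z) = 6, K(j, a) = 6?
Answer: -3494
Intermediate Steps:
O(W) = 6 + 6*W (O(W) = 6*W + 6 = 6 + 6*W)
I = 9 (I = -15 - (6 + 6*(-5)) = -15 - (6 - 30) = -15 - 1*(-24) = -15 + 24 = 9)
s(R, h) = h**2 (s(R, h) = h*h = h**2)
g(F, w) = 3 (g(F, w) = 3 + 0**2 = 3 + 0 = 3)
-3491 - g(-69, I) = -3491 - 1*3 = -3491 - 3 = -3494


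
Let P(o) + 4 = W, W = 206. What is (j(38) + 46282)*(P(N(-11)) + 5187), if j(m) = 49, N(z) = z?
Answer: 249677759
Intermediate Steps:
P(o) = 202 (P(o) = -4 + 206 = 202)
(j(38) + 46282)*(P(N(-11)) + 5187) = (49 + 46282)*(202 + 5187) = 46331*5389 = 249677759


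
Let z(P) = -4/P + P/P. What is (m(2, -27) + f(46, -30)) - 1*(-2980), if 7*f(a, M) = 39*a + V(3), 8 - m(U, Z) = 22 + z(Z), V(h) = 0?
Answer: 608795/189 ≈ 3221.1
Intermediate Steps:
z(P) = 1 - 4/P (z(P) = -4/P + 1 = 1 - 4/P)
m(U, Z) = -14 - (-4 + Z)/Z (m(U, Z) = 8 - (22 + (-4 + Z)/Z) = 8 + (-22 - (-4 + Z)/Z) = -14 - (-4 + Z)/Z)
f(a, M) = 39*a/7 (f(a, M) = (39*a + 0)/7 = (39*a)/7 = 39*a/7)
(m(2, -27) + f(46, -30)) - 1*(-2980) = ((-15 + 4/(-27)) + (39/7)*46) - 1*(-2980) = ((-15 + 4*(-1/27)) + 1794/7) + 2980 = ((-15 - 4/27) + 1794/7) + 2980 = (-409/27 + 1794/7) + 2980 = 45575/189 + 2980 = 608795/189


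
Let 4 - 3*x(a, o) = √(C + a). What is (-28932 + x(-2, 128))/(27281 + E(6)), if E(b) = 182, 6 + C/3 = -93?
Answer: -86792/82389 - I*√299/82389 ≈ -1.0534 - 0.00020988*I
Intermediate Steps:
C = -297 (C = -18 + 3*(-93) = -18 - 279 = -297)
x(a, o) = 4/3 - √(-297 + a)/3
(-28932 + x(-2, 128))/(27281 + E(6)) = (-28932 + (4/3 - √(-297 - 2)/3))/(27281 + 182) = (-28932 + (4/3 - I*√299/3))/27463 = (-28932 + (4/3 - I*√299/3))*(1/27463) = (-86792/3 - I*√299/3)*(1/27463) = -86792/82389 - I*√299/82389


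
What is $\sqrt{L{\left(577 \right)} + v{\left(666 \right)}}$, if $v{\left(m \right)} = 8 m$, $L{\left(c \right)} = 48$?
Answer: $16 \sqrt{21} \approx 73.321$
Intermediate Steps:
$\sqrt{L{\left(577 \right)} + v{\left(666 \right)}} = \sqrt{48 + 8 \cdot 666} = \sqrt{48 + 5328} = \sqrt{5376} = 16 \sqrt{21}$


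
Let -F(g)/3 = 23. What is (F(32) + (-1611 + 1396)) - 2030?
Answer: -2314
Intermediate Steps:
F(g) = -69 (F(g) = -3*23 = -69)
(F(32) + (-1611 + 1396)) - 2030 = (-69 + (-1611 + 1396)) - 2030 = (-69 - 215) - 2030 = -284 - 2030 = -2314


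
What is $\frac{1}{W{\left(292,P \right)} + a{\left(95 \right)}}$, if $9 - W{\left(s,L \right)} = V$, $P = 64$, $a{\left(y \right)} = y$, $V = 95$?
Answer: $\frac{1}{9} \approx 0.11111$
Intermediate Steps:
$W{\left(s,L \right)} = -86$ ($W{\left(s,L \right)} = 9 - 95 = -86$)
$\frac{1}{W{\left(292,P \right)} + a{\left(95 \right)}} = \frac{1}{-86 + 95} = \frac{1}{9}$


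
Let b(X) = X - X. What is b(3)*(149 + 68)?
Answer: 0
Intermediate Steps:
b(X) = 0
b(3)*(149 + 68) = 0*(149 + 68) = 0*217 = 0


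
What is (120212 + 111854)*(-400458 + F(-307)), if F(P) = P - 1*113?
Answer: -93030153948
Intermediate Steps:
F(P) = -113 + P (F(P) = P - 113 = -113 + P)
(120212 + 111854)*(-400458 + F(-307)) = (120212 + 111854)*(-400458 + (-113 - 307)) = 232066*(-400458 - 420) = 232066*(-400878) = -93030153948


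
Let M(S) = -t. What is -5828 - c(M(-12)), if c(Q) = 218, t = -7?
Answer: -6046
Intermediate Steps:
M(S) = 7 (M(S) = -1*(-7) = 7)
-5828 - c(M(-12)) = -5828 - 1*218 = -5828 - 218 = -6046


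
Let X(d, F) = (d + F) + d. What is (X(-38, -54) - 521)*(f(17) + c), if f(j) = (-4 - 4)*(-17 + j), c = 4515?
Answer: -2939265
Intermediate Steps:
f(j) = 136 - 8*j (f(j) = -8*(-17 + j) = 136 - 8*j)
X(d, F) = F + 2*d (X(d, F) = (F + d) + d = F + 2*d)
(X(-38, -54) - 521)*(f(17) + c) = ((-54 + 2*(-38)) - 521)*((136 - 8*17) + 4515) = ((-54 - 76) - 521)*((136 - 136) + 4515) = (-130 - 521)*(0 + 4515) = -651*4515 = -2939265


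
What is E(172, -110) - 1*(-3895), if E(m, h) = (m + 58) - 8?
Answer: 4117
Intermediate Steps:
E(m, h) = 50 + m (E(m, h) = (58 + m) - 8 = 50 + m)
E(172, -110) - 1*(-3895) = (50 + 172) - 1*(-3895) = 222 + 3895 = 4117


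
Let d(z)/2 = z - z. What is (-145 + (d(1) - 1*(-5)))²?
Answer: 19600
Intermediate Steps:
d(z) = 0 (d(z) = 2*(z - z) = 2*0 = 0)
(-145 + (d(1) - 1*(-5)))² = (-145 + (0 - 1*(-5)))² = (-145 + (0 + 5))² = (-145 + 5)² = (-140)² = 19600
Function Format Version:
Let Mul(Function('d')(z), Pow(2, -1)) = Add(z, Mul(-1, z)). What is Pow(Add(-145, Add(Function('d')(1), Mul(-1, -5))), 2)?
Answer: 19600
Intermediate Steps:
Function('d')(z) = 0 (Function('d')(z) = Mul(2, Add(z, Mul(-1, z))) = Mul(2, 0) = 0)
Pow(Add(-145, Add(Function('d')(1), Mul(-1, -5))), 2) = Pow(Add(-145, Add(0, Mul(-1, -5))), 2) = Pow(Add(-145, Add(0, 5)), 2) = Pow(Add(-145, 5), 2) = Pow(-140, 2) = 19600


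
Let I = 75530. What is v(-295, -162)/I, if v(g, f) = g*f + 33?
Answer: 47823/75530 ≈ 0.63317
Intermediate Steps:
v(g, f) = 33 + f*g (v(g, f) = f*g + 33 = 33 + f*g)
v(-295, -162)/I = (33 - 162*(-295))/75530 = (33 + 47790)*(1/75530) = 47823*(1/75530) = 47823/75530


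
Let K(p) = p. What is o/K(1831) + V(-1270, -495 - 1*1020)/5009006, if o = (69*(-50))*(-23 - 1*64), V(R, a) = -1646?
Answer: 751725068537/4585744993 ≈ 163.93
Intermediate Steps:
o = 300150 (o = -3450*(-23 - 64) = -3450*(-87) = 300150)
o/K(1831) + V(-1270, -495 - 1*1020)/5009006 = 300150/1831 - 1646/5009006 = 300150*(1/1831) - 1646*1/5009006 = 300150/1831 - 823/2504503 = 751725068537/4585744993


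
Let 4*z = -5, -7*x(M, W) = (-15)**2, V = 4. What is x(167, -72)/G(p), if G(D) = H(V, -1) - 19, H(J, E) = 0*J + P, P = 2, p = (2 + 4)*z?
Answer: 225/119 ≈ 1.8908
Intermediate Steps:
x(M, W) = -225/7 (x(M, W) = -1/7*(-15)**2 = -1/7*225 = -225/7)
z = -5/4 (z = (1/4)*(-5) = -5/4 ≈ -1.2500)
p = -15/2 (p = (2 + 4)*(-5/4) = 6*(-5/4) = -15/2 ≈ -7.5000)
H(J, E) = 2 (H(J, E) = 0*J + 2 = 0 + 2 = 2)
G(D) = -17 (G(D) = 2 - 19 = -17)
x(167, -72)/G(p) = -225/7/(-17) = -225/7*(-1/17) = 225/119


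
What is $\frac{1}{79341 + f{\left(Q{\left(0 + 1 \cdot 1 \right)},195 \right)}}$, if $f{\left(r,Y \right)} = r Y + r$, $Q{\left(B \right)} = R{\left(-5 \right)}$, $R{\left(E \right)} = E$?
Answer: $\frac{1}{78361} \approx 1.2761 \cdot 10^{-5}$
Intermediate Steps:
$Q{\left(B \right)} = -5$
$f{\left(r,Y \right)} = r + Y r$ ($f{\left(r,Y \right)} = Y r + r = r + Y r$)
$\frac{1}{79341 + f{\left(Q{\left(0 + 1 \cdot 1 \right)},195 \right)}} = \frac{1}{79341 - 5 \left(1 + 195\right)} = \frac{1}{79341 - 980} = \frac{1}{78361}$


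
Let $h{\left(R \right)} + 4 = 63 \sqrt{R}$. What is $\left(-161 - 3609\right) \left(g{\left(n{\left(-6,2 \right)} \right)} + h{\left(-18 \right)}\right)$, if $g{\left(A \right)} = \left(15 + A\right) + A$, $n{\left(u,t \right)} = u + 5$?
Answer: $-33930 - 712530 i \sqrt{2} \approx -33930.0 - 1.0077 \cdot 10^{6} i$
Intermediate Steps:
$n{\left(u,t \right)} = 5 + u$
$g{\left(A \right)} = 15 + 2 A$
$h{\left(R \right)} = -4 + 63 \sqrt{R}$
$\left(-161 - 3609\right) \left(g{\left(n{\left(-6,2 \right)} \right)} + h{\left(-18 \right)}\right) = \left(-161 - 3609\right) \left(\left(15 + 2 \left(5 - 6\right)\right) - \left(4 - 63 \sqrt{-18}\right)\right) = - 3770 \left(\left(15 + 2 \left(-1\right)\right) - \left(4 - 63 \cdot 3 i \sqrt{2}\right)\right) = - 3770 \left(\left(15 - 2\right) - \left(4 - 189 i \sqrt{2}\right)\right) = - 3770 \left(13 - \left(4 - 189 i \sqrt{2}\right)\right) = - 3770 \left(9 + 189 i \sqrt{2}\right) = -33930 - 712530 i \sqrt{2}$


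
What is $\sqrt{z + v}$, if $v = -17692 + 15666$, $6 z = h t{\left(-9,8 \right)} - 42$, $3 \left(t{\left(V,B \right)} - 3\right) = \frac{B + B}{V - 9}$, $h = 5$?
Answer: $\frac{i \sqrt{657962}}{18} \approx 45.064 i$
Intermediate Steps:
$t{\left(V,B \right)} = 3 + \frac{2 B}{3 \left(-9 + V\right)}$ ($t{\left(V,B \right)} = 3 + \frac{\left(B + B\right) \frac{1}{V - 9}}{3} = 3 + \frac{2 B \frac{1}{-9 + V}}{3} = 3 + \frac{2 B}{3 \left(-9 + V\right)}$)
$z = - \frac{769}{162}$ ($z = \frac{5 \frac{-81 + 2 \cdot 8 + 9 \left(-9\right)}{3 \left(-9 - 9\right)} - 42}{6} = \frac{5 \frac{-81 + 16 - 81}{3 \left(-18\right)} - 42}{6} = \frac{5 \cdot \frac{1}{3} \left(- \frac{1}{18}\right) \left(-146\right) - 42}{6} = \frac{5 \cdot \frac{73}{27} - 42}{6} = \frac{\frac{365}{27} - 42}{6} = \frac{1}{6} \left(- \frac{769}{27}\right) = - \frac{769}{162} \approx -4.7469$)
$v = -2026$
$\sqrt{z + v} = \sqrt{- \frac{769}{162} - 2026} = \sqrt{- \frac{328981}{162}} = \frac{i \sqrt{657962}}{18}$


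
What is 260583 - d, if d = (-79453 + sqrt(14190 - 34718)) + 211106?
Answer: 128930 - 4*I*sqrt(1283) ≈ 1.2893e+5 - 143.28*I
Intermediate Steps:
d = 131653 + 4*I*sqrt(1283) (d = (-79453 + sqrt(-20528)) + 211106 = (-79453 + 4*I*sqrt(1283)) + 211106 = 131653 + 4*I*sqrt(1283) ≈ 1.3165e+5 + 143.28*I)
260583 - d = 260583 - (131653 + 4*I*sqrt(1283)) = 260583 + (-131653 - 4*I*sqrt(1283)) = 128930 - 4*I*sqrt(1283)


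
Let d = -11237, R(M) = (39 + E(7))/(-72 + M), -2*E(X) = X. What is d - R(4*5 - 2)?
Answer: -1213525/108 ≈ -11236.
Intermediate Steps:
E(X) = -X/2
R(M) = 71/(2*(-72 + M)) (R(M) = (39 - ½*7)/(-72 + M) = (39 - 7/2)/(-72 + M) = 71/(2*(-72 + M)))
d - R(4*5 - 2) = -11237 - 71/(2*(-72 + (4*5 - 2))) = -11237 - 71/(2*(-72 + (20 - 2))) = -11237 - 71/(2*(-72 + 18)) = -11237 - 71/(2*(-54)) = -11237 - 71*(-1)/(2*54) = -11237 - 1*(-71/108) = -11237 + 71/108 = -1213525/108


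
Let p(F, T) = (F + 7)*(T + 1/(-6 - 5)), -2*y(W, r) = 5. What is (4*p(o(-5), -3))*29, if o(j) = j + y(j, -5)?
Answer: 1972/11 ≈ 179.27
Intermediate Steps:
y(W, r) = -5/2 (y(W, r) = -1/2*5 = -5/2)
o(j) = -5/2 + j (o(j) = j - 5/2 = -5/2 + j)
p(F, T) = (7 + F)*(-1/11 + T) (p(F, T) = (7 + F)*(T + 1/(-11)) = (7 + F)*(T - 1/11) = (7 + F)*(-1/11 + T))
(4*p(o(-5), -3))*29 = (4*(-7/11 + 7*(-3) - (-5/2 - 5)/11 + (-5/2 - 5)*(-3)))*29 = (4*(-7/11 - 21 - 1/11*(-15/2) - 15/2*(-3)))*29 = (4*(-7/11 - 21 + 15/22 + 45/2))*29 = (4*(17/11))*29 = (68/11)*29 = 1972/11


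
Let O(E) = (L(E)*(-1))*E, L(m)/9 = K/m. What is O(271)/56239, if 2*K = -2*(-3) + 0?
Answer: -27/56239 ≈ -0.00048009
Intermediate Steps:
K = 3 (K = (-2*(-3) + 0)/2 = (6 + 0)/2 = (1/2)*6 = 3)
L(m) = 27/m (L(m) = 9*(3/m) = 27/m)
O(E) = -27 (O(E) = ((27/E)*(-1))*E = (-27/E)*E = -27)
O(271)/56239 = -27/56239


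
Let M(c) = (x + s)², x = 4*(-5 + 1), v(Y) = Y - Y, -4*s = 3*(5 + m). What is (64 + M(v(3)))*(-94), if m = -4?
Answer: -259111/8 ≈ -32389.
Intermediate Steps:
s = -¾ (s = -3*(5 - 4)/4 = -3/4 = -¼*3 = -¾ ≈ -0.75000)
v(Y) = 0
x = -16 (x = 4*(-4) = -16)
M(c) = 4489/16 (M(c) = (-16 - ¾)² = (-67/4)² = 4489/16)
(64 + M(v(3)))*(-94) = (64 + 4489/16)*(-94) = (5513/16)*(-94) = -259111/8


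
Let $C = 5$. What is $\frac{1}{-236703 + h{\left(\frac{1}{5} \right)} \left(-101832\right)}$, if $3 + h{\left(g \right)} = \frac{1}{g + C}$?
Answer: $\frac{13}{639729} \approx 2.0321 \cdot 10^{-5}$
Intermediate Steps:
$h{\left(g \right)} = -3 + \frac{1}{5 + g}$ ($h{\left(g \right)} = -3 + \frac{1}{g + 5} = -3 + \frac{1}{5 + g}$)
$\frac{1}{-236703 + h{\left(\frac{1}{5} \right)} \left(-101832\right)} = \frac{1}{-236703 + \frac{-14 - \frac{3}{5}}{5 + \frac{1}{5}} \left(-101832\right)} = \frac{1}{-236703 + \frac{-14 - \frac{3}{5}}{\frac{26}{5}} \left(-101832\right)} = \frac{1}{-236703 + \frac{5}{26} \left(- \frac{73}{5}\right) \left(-101832\right)} = \frac{1}{-236703 - - \frac{3716868}{13}} = \frac{1}{-236703 + \frac{3716868}{13}} = \frac{1}{\frac{639729}{13}} = \frac{13}{639729}$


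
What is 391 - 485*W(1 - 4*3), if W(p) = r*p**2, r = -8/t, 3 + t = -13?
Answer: -57903/2 ≈ -28952.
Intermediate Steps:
t = -16 (t = -3 - 13 = -16)
r = 1/2 (r = -8/(-16) = -8*(-1/16) = 1/2 ≈ 0.50000)
W(p) = p**2/2
391 - 485*W(1 - 4*3) = 391 - 485*(1 - 4*3)**2/2 = 391 - 485*(1 - 12)**2/2 = 391 - 485*(-11)**2/2 = 391 - 485*121/2 = 391 - 58685/2 = -57903/2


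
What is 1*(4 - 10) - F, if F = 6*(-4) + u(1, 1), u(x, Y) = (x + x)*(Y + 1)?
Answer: 14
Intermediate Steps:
u(x, Y) = 2*x*(1 + Y) (u(x, Y) = (2*x)*(1 + Y) = 2*x*(1 + Y))
F = -20 (F = 6*(-4) + 2*1*(1 + 1) = -24 + 2*1*2 = -24 + 4 = -20)
1*(4 - 10) - F = 1*(4 - 10) - 1*(-20) = 1*(-6) + 20 = -6 + 20 = 14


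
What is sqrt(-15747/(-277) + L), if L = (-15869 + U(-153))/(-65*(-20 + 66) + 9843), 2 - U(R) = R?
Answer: sqrt(196588662631053)/1898281 ≈ 7.3862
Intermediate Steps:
U(R) = 2 - R
L = -15714/6853 (L = (-15869 + (2 - 1*(-153)))/(-65*(-20 + 66) + 9843) = (-15869 + (2 + 153))/(-65*46 + 9843) = (-15869 + 155)/(-2990 + 9843) = -15714/6853 ≈ -2.2930)
sqrt(-15747/(-277) + L) = sqrt(-15747/(-277) - 15714/6853) = sqrt(-15747*(-1/277) - 15714/6853) = sqrt(15747/277 - 15714/6853) = sqrt(103561413/1898281) = sqrt(196588662631053)/1898281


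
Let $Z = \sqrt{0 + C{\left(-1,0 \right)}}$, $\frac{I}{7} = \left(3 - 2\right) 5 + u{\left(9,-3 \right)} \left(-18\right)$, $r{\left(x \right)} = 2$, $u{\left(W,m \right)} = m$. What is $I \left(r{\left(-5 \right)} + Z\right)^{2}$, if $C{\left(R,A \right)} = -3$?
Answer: $413 + 1652 i \sqrt{3} \approx 413.0 + 2861.3 i$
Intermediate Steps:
$I = 413$ ($I = 7 \left(\left(3 - 2\right) 5 - -54\right) = 7 \left(1 \cdot 5 + 54\right) = 7 \left(5 + 54\right) = 7 \cdot 59 = 413$)
$Z = i \sqrt{3}$ ($Z = \sqrt{0 - 3} = \sqrt{-3} = i \sqrt{3} \approx 1.732 i$)
$I \left(r{\left(-5 \right)} + Z\right)^{2} = 413 \left(2 + i \sqrt{3}\right)^{2}$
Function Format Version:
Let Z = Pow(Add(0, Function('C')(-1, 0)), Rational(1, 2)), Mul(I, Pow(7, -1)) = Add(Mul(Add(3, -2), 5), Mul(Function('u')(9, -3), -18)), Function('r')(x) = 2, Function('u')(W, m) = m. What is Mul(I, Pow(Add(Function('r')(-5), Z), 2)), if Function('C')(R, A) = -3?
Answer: Add(413, Mul(1652, I, Pow(3, Rational(1, 2)))) ≈ Add(413.00, Mul(2861.3, I))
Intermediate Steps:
I = 413 (I = Mul(7, Add(Mul(Add(3, -2), 5), Mul(-3, -18))) = Mul(7, Add(Mul(1, 5), 54)) = Mul(7, Add(5, 54)) = Mul(7, 59) = 413)
Z = Mul(I, Pow(3, Rational(1, 2))) (Z = Pow(Add(0, -3), Rational(1, 2)) = Pow(-3, Rational(1, 2)) = Mul(I, Pow(3, Rational(1, 2))) ≈ Mul(1.7320, I))
Mul(I, Pow(Add(Function('r')(-5), Z), 2)) = Mul(413, Pow(Add(2, Mul(I, Pow(3, Rational(1, 2)))), 2))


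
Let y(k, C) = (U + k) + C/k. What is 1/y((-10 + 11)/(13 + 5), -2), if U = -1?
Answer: -18/665 ≈ -0.027068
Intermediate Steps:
y(k, C) = -1 + k + C/k (y(k, C) = (-1 + k) + C/k = -1 + k + C/k)
1/y((-10 + 11)/(13 + 5), -2) = 1/(-1 + (-10 + 11)/(13 + 5) - 2*(13 + 5)/(-10 + 11)) = 1/(-1 + 1/18 - 2/(1/18)) = 1/(-1 + 1*(1/18) - 2/(1*(1/18))) = 1/(-1 + 1/18 - 2/1/18) = 1/(-1 + 1/18 - 2*18) = 1/(-1 + 1/18 - 36) = 1/(-665/18) = -18/665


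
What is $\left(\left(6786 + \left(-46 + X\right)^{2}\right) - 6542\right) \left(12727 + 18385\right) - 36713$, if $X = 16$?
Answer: $35555415$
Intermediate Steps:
$\left(\left(6786 + \left(-46 + X\right)^{2}\right) - 6542\right) \left(12727 + 18385\right) - 36713 = \left(\left(6786 + \left(-46 + 16\right)^{2}\right) - 6542\right) \left(12727 + 18385\right) - 36713 = \left(\left(6786 + \left(-30\right)^{2}\right) - 6542\right) 31112 - 36713 = \left(\left(6786 + 900\right) - 6542\right) 31112 - 36713 = \left(7686 - 6542\right) 31112 - 36713 = 1144 \cdot 31112 - 36713 = 35592128 - 36713 = 35555415$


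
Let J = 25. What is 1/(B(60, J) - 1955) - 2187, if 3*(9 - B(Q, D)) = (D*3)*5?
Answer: -4529278/2071 ≈ -2187.0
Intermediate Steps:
B(Q, D) = 9 - 5*D (B(Q, D) = 9 - D*3*5/3 = 9 - 3*D*5/3 = 9 - 5*D)
1/(B(60, J) - 1955) - 2187 = 1/((9 - 5*25) - 1955) - 2187 = 1/((9 - 125) - 1955) - 2187 = 1/(-116 - 1955) - 2187 = 1/(-2071) - 2187 = -1/2071 - 2187 = -4529278/2071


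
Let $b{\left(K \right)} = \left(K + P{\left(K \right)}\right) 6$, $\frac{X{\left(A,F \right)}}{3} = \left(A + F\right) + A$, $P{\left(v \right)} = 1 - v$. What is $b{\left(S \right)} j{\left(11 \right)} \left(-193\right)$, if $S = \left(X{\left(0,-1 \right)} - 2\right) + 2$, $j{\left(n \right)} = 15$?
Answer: $-17370$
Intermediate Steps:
$X{\left(A,F \right)} = 3 F + 6 A$ ($X{\left(A,F \right)} = 3 \left(\left(A + F\right) + A\right) = 3 \left(F + 2 A\right) = 3 F + 6 A$)
$S = -3$ ($S = \left(\left(3 \left(-1\right) + 6 \cdot 0\right) - 2\right) + 2 = \left(\left(-3 + 0\right) - 2\right) + 2 = \left(-3 - 2\right) + 2 = -5 + 2 = -3$)
$b{\left(K \right)} = 6$ ($b{\left(K \right)} = \left(K - \left(-1 + K\right)\right) 6 = 1 \cdot 6 = 6$)
$b{\left(S \right)} j{\left(11 \right)} \left(-193\right) = 6 \cdot 15 \left(-193\right) = 90 \left(-193\right) = -17370$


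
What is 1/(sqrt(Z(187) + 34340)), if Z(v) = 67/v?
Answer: sqrt(1200847989)/6421647 ≈ 0.0053963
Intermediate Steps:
1/(sqrt(Z(187) + 34340)) = 1/(sqrt(67/187 + 34340)) = 1/(sqrt(6421647/187)) = 1/(sqrt(1200847989)/187) = sqrt(1200847989)/6421647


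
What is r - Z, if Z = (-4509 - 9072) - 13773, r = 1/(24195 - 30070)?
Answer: 160704749/5875 ≈ 27354.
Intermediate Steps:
r = -1/5875 (r = 1/(-5875) = -1/5875 ≈ -0.00017021)
Z = -27354 (Z = -13581 - 13773 = -27354)
r - Z = -1/5875 - 1*(-27354) = -1/5875 + 27354 = 160704749/5875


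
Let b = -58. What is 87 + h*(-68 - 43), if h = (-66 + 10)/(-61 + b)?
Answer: 591/17 ≈ 34.765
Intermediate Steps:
h = 8/17 (h = (-66 + 10)/(-61 - 58) = -56/(-119) = -56*(-1/119) = 8/17 ≈ 0.47059)
87 + h*(-68 - 43) = 87 + 8*(-68 - 43)/17 = 87 + (8/17)*(-111) = 87 - 888/17 = 591/17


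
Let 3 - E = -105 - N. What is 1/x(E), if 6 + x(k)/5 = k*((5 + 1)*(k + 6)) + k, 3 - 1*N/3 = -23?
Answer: 1/1072260 ≈ 9.3261e-7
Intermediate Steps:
N = 78 (N = 9 - 3*(-23) = 9 + 69 = 78)
E = 186 (E = 3 - (-105 - 1*78) = 3 - (-105 - 78) = 3 - 1*(-183) = 3 + 183 = 186)
x(k) = -30 + 5*k + 5*k*(36 + 6*k) (x(k) = -30 + 5*(k*((5 + 1)*(k + 6)) + k) = -30 + 5*(k*(6*(6 + k)) + k) = -30 + 5*(k*(36 + 6*k) + k) = -30 + 5*(k + k*(36 + 6*k)) = -30 + (5*k + 5*k*(36 + 6*k)) = -30 + 5*k + 5*k*(36 + 6*k))
1/x(E) = 1/(-30 + 30*186² + 185*186) = 1/(-30 + 30*34596 + 34410) = 1/(-30 + 1037880 + 34410) = 1/1072260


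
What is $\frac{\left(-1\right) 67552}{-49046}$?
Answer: $\frac{33776}{24523} \approx 1.3773$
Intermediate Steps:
$\frac{\left(-1\right) 67552}{-49046} = \left(-67552\right) \left(- \frac{1}{49046}\right) = \frac{33776}{24523}$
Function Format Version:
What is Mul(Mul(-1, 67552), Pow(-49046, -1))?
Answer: Rational(33776, 24523) ≈ 1.3773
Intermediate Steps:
Mul(Mul(-1, 67552), Pow(-49046, -1)) = Mul(-67552, Rational(-1, 49046)) = Rational(33776, 24523)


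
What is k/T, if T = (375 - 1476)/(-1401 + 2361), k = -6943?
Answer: 2221760/367 ≈ 6053.8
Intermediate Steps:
T = -367/320 (T = -1101/960 = -1101*1/960 = -367/320 ≈ -1.1469)
k/T = -6943/(-367/320) = -6943*(-320/367) = 2221760/367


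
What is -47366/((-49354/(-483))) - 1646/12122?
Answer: -69351415400/149567297 ≈ -463.68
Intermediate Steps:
-47366/((-49354/(-483))) - 1646/12122 = -47366/((-49354*(-1/483))) - 1646*1/12122 = -47366/49354/483 - 823/6061 = -47366*483/49354 - 823/6061 = -11438889/24677 - 823/6061 = -69351415400/149567297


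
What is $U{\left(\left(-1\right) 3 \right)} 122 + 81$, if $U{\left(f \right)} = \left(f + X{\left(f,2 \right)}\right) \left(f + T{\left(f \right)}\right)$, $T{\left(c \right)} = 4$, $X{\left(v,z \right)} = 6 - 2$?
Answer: $203$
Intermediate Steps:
$X{\left(v,z \right)} = 4$
$U{\left(f \right)} = \left(4 + f\right)^{2}$ ($U{\left(f \right)} = \left(f + 4\right) \left(f + 4\right) = \left(4 + f\right) \left(4 + f\right) = \left(4 + f\right)^{2}$)
$U{\left(\left(-1\right) 3 \right)} 122 + 81 = \left(16 + \left(\left(-1\right) 3\right)^{2} + 8 \left(\left(-1\right) 3\right)\right) 122 + 81 = \left(16 + \left(-3\right)^{2} + 8 \left(-3\right)\right) 122 + 81 = \left(16 + 9 - 24\right) 122 + 81 = 1 \cdot 122 + 81 = 122 + 81 = 203$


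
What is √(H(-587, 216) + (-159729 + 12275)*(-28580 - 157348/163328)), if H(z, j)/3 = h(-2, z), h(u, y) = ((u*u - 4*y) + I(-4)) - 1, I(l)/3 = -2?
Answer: √27447038205858601/2552 ≈ 64918.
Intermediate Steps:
I(l) = -6 (I(l) = 3*(-2) = -6)
h(u, y) = -7 + u² - 4*y (h(u, y) = ((u*u - 4*y) - 6) - 1 = ((u² - 4*y) - 6) - 1 = (-6 + u² - 4*y) - 1 = -7 + u² - 4*y)
H(z, j) = -9 - 12*z (H(z, j) = 3*(-7 + (-2)² - 4*z) = 3*(-7 + 4 - 4*z) = 3*(-3 - 4*z) = -9 - 12*z)
√(H(-587, 216) + (-159729 + 12275)*(-28580 - 157348/163328)) = √((-9 - 12*(-587)) + (-159729 + 12275)*(-28580 - 157348/163328)) = √((-9 + 7044) - 147454*(-28580 - 157348*1/163328)) = √(7035 - 147454*(-28580 - 39337/40832)) = √(7035 - 147454*(-1167017897/40832)) = √(7035 + 86040728492119/20416) = √(86040872118679/20416) = √27447038205858601/2552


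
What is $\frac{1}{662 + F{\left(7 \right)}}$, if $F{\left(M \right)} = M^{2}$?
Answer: $\frac{1}{711} \approx 0.0014065$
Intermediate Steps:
$\frac{1}{662 + F{\left(7 \right)}} = \frac{1}{662 + 7^{2}} = \frac{1}{662 + 49} = \frac{1}{711}$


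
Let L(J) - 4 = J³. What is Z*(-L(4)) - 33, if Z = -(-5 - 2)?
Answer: -509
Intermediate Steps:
L(J) = 4 + J³
Z = 7 (Z = -1*(-7) = 7)
Z*(-L(4)) - 33 = 7*(-(4 + 4³)) - 33 = 7*(-(4 + 64)) - 33 = 7*(-1*68) - 33 = 7*(-68) - 33 = -476 - 33 = -509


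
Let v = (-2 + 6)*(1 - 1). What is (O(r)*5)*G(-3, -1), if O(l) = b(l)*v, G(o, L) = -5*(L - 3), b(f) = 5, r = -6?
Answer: 0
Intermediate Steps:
G(o, L) = 15 - 5*L (G(o, L) = -5*(-3 + L) = 15 - 5*L)
v = 0 (v = 4*0 = 0)
O(l) = 0 (O(l) = 5*0 = 0)
(O(r)*5)*G(-3, -1) = (0*5)*(15 - 5*(-1)) = 0*(15 + 5) = 0*20 = 0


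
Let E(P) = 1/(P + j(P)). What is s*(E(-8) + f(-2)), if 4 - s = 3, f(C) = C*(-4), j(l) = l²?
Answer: 449/56 ≈ 8.0179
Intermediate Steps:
f(C) = -4*C
s = 1 (s = 4 - 1*3 = 4 - 3 = 1)
E(P) = 1/(P + P²)
s*(E(-8) + f(-2)) = 1*(1/((-8)*(1 - 8)) - 4*(-2)) = 1*(-⅛/(-7) + 8) = 1*(-⅛*(-⅐) + 8) = 1*(1/56 + 8) = 1*(449/56) = 449/56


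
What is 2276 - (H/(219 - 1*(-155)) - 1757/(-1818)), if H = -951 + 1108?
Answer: 386645672/169983 ≈ 2274.6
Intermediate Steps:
H = 157
2276 - (H/(219 - 1*(-155)) - 1757/(-1818)) = 2276 - (157/(219 - 1*(-155)) - 1757/(-1818)) = 2276 - (157/(219 + 155) - 1757*(-1/1818)) = 2276 - (157/374 + 1757/1818) = 2276 - 1*235636/169983 = 2276 - 235636/169983 = 386645672/169983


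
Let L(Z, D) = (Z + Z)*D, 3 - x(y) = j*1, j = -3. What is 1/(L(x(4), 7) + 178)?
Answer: 1/262 ≈ 0.0038168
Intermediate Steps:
x(y) = 6 (x(y) = 3 - (-3) = 3 - 1*(-3) = 3 + 3 = 6)
L(Z, D) = 2*D*Z (L(Z, D) = (2*Z)*D = 2*D*Z)
1/(L(x(4), 7) + 178) = 1/(2*7*6 + 178) = 1/(84 + 178) = 1/262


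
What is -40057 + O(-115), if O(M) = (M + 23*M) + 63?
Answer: -42754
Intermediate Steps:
O(M) = 63 + 24*M (O(M) = 24*M + 63 = 63 + 24*M)
-40057 + O(-115) = -40057 + (63 + 24*(-115)) = -40057 + (63 - 2760) = -40057 - 2697 = -42754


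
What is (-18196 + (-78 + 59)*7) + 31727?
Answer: 13398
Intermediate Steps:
(-18196 + (-78 + 59)*7) + 31727 = (-18196 - 19*7) + 31727 = (-18196 - 133) + 31727 = -18329 + 31727 = 13398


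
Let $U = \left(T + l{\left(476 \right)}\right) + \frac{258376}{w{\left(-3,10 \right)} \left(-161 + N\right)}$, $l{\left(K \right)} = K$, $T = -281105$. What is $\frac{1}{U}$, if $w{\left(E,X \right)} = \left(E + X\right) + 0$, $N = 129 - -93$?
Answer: $- \frac{427}{119570207} \approx -3.5711 \cdot 10^{-6}$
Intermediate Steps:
$N = 222$ ($N = 129 + 93 = 222$)
$w{\left(E,X \right)} = E + X$
$U = - \frac{119570207}{427}$ ($U = \left(-281105 + 476\right) + \frac{258376}{\left(-3 + 10\right) \left(-161 + 222\right)} = -280629 + \frac{258376}{7 \cdot 61} = -280629 + \frac{258376}{427} = - \frac{119570207}{427} \approx -2.8002 \cdot 10^{5}$)
$\frac{1}{U} = \frac{1}{- \frac{119570207}{427}} = - \frac{427}{119570207}$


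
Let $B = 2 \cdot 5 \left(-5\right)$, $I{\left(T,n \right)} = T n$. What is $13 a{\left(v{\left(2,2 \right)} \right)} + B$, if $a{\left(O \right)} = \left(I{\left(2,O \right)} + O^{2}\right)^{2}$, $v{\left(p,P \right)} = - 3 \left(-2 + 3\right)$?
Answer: $67$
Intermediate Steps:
$v{\left(p,P \right)} = -3$ ($v{\left(p,P \right)} = \left(-3\right) 1 = -3$)
$a{\left(O \right)} = \left(O^{2} + 2 O\right)^{2}$ ($a{\left(O \right)} = \left(2 O + O^{2}\right)^{2} = \left(O^{2} + 2 O\right)^{2}$)
$B = -50$ ($B = 10 \left(-5\right) = -50$)
$13 a{\left(v{\left(2,2 \right)} \right)} + B = 13 \left(-3\right)^{2} \left(2 - 3\right)^{2} - 50 = 13 \cdot 9 \left(-1\right)^{2} - 50 = 13 \cdot 9 \cdot 1 - 50 = 13 \cdot 9 - 50 = 117 - 50 = 67$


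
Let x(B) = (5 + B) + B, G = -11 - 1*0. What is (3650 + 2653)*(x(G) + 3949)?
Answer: 24783396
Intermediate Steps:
G = -11 (G = -11 + 0 = -11)
x(B) = 5 + 2*B
(3650 + 2653)*(x(G) + 3949) = (3650 + 2653)*((5 + 2*(-11)) + 3949) = 6303*((5 - 22) + 3949) = 6303*(-17 + 3949) = 6303*3932 = 24783396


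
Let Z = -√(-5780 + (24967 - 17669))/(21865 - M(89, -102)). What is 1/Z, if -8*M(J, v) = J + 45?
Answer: -7957*√1518/552 ≈ -561.63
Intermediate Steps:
M(J, v) = -45/8 - J/8 (M(J, v) = -(J + 45)/8 = -(45 + J)/8 = -45/8 - J/8)
Z = -4*√1518/87527 (Z = -√(-5780 + (24967 - 17669))/(21865 - (-45/8 - ⅛*89)) = -√(-5780 + 7298)/(21865 - (-45/8 - 89/8)) = -√1518/(21865 - 1*(-67/4)) = -√1518/(21865 + 67/4) = -√1518/87527/4 = -√1518*4/87527 = -4*√1518/87527 ≈ -0.0017805)
1/Z = 1/(-4*√1518/87527) = -7957*√1518/552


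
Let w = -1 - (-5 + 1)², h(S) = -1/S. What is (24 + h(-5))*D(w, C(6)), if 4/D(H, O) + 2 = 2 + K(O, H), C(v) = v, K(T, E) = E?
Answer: -484/85 ≈ -5.6941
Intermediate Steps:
w = -17 (w = -1 - 1*(-4)² = -1 - 1*16 = -1 - 16 = -17)
D(H, O) = 4/H (D(H, O) = 4/(-2 + (2 + H)) = 4/H)
(24 + h(-5))*D(w, C(6)) = (24 - 1/(-5))*(4/(-17)) = (24 - 1*(-⅕))*(4*(-1/17)) = (24 + ⅕)*(-4/17) = (121/5)*(-4/17) = -484/85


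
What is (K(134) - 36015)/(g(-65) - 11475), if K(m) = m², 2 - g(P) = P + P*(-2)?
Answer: 18059/11538 ≈ 1.5652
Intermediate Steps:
g(P) = 2 + P (g(P) = 2 - (P + P*(-2)) = 2 - (P - 2*P) = 2 - (-1)*P = 2 + P)
(K(134) - 36015)/(g(-65) - 11475) = (134² - 36015)/((2 - 65) - 11475) = (17956 - 36015)/(-63 - 11475) = -18059/(-11538) = -18059*(-1/11538) = 18059/11538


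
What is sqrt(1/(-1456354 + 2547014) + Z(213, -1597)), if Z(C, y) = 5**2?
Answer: sqrt(7434620495165)/545330 ≈ 5.0000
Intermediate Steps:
Z(C, y) = 25
sqrt(1/(-1456354 + 2547014) + Z(213, -1597)) = sqrt(1/(-1456354 + 2547014) + 25) = sqrt(1/1090660 + 25) = sqrt(27266501/1090660) = sqrt(7434620495165)/545330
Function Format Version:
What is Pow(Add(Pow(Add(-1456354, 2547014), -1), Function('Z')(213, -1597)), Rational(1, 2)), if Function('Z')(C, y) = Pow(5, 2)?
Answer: Mul(Rational(1, 545330), Pow(7434620495165, Rational(1, 2))) ≈ 5.0000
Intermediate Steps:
Function('Z')(C, y) = 25
Pow(Add(Pow(Add(-1456354, 2547014), -1), Function('Z')(213, -1597)), Rational(1, 2)) = Pow(Add(Pow(Add(-1456354, 2547014), -1), 25), Rational(1, 2)) = Pow(Add(Pow(1090660, -1), 25), Rational(1, 2)) = Pow(Add(Rational(1, 1090660), 25), Rational(1, 2)) = Pow(Rational(27266501, 1090660), Rational(1, 2)) = Mul(Rational(1, 545330), Pow(7434620495165, Rational(1, 2)))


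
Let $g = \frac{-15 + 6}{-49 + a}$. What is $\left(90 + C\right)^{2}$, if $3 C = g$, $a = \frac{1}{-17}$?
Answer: $\frac{626851369}{77284} \approx 8111.0$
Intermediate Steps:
$a = - \frac{1}{17} \approx -0.058824$
$g = \frac{51}{278}$ ($g = \frac{-15 + 6}{-49 - \frac{1}{17}} = - \frac{9}{- \frac{834}{17}} = \left(-9\right) \left(- \frac{17}{834}\right) = \frac{51}{278} \approx 0.18345$)
$C = \frac{17}{278}$ ($C = \frac{1}{3} \cdot \frac{51}{278} = \frac{17}{278} \approx 0.061151$)
$\left(90 + C\right)^{2} = \left(90 + \frac{17}{278}\right)^{2} = \left(\frac{25037}{278}\right)^{2} = \frac{626851369}{77284}$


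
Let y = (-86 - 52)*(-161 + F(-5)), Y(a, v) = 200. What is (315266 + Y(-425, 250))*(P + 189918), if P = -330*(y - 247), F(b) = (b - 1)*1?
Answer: -2313549408432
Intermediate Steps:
F(b) = -1 + b (F(b) = (-1 + b)*1 = -1 + b)
y = 23046 (y = (-86 - 52)*(-161 + (-1 - 5)) = -138*(-161 - 6) = -138*(-167) = 23046)
P = -7523670 (P = -330*(23046 - 247) = -330*22799 = -7523670)
(315266 + Y(-425, 250))*(P + 189918) = (315266 + 200)*(-7523670 + 189918) = 315466*(-7333752) = -2313549408432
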